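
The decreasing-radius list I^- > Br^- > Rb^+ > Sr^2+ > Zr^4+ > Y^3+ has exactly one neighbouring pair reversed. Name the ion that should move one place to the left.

Check each adjacent pair. Zr^4+ and Y^3+ are reversed: they are isoelectronic (36 e⁻) and Zr has more protons than Y (40 vs 39), making Zr^4+ smaller. No other neighbouring pair contradicts the periodic trends, so Y^3+ is the ion listed too late.

Y^3+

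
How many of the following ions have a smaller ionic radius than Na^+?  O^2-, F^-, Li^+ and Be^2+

Electron counts and nuclear charges: Be^2+: 2 e⁻, Z=4, Li^+: 2 e⁻, Z=3, Na^+: 10 e⁻, Z=11, F^-: 10 e⁻, Z=9, O^2-: 10 e⁻, Z=8. Be^2+ < Li^+ (both 2 e⁻, Z=4>3); Li^+ < Na^+ (same group, period 2 vs 3); Na^+ < F^- (isoelectronic, higher Z=11 is smaller); F^- < O^2- (isoelectronic, higher Z=9 is smaller).
Ordering all of them (including Na^+) by radius gives Be^2+ < Li^+ < Na^+ < F^- < O^2-. So 2 are smaller.

2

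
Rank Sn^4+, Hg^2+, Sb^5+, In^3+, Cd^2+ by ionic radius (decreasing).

Hg^2+ > Cd^2+ > In^3+ > Sn^4+ > Sb^5+

Tabulating Z and e⁻: Sb^5+ has 46 e⁻ (Z=51), Sn^4+ has 46 e⁻ (Z=50), In^3+ has 46 e⁻ (Z=49), Cd^2+ has 46 e⁻ (Z=48), Hg^2+ has 78 e⁻ (Z=80). Sb^5+ < Sn^4+ (both 46 e⁻, Z=51>50); Sn^4+ < In^3+ (both 46 e⁻, Z=50>49); In^3+ < Cd^2+ (isoelectronic, higher Z=49 is smaller); Cd^2+ < Hg^2+ (same group, 1 shell fewer).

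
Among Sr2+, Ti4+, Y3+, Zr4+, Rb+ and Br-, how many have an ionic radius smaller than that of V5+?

0

First list Z and electron count for each: V5+: 18 e⁻, Z=23, Ti4+: 18 e⁻, Z=22, Zr4+: 36 e⁻, Z=40, Y3+: 36 e⁻, Z=39, Sr2+: 36 e⁻, Z=38, Rb+: 36 e⁻, Z=37, Br-: 36 e⁻, Z=35. V5+ < Ti4+ (isoelectronic, higher Z=23 is smaller); Ti4+ < Zr4+ (same group, 1 shell fewer); Zr4+ < Y3+ (both 36 e⁻, Z=40>39); Y3+ < Sr2+ (both 36 e⁻, Z=39>38); Sr2+ < Rb+ (isoelectronic, higher Z=38 is smaller); Rb+ < Br- (both 36 e⁻, Z=37>35).
Overall: V5+ < Ti4+ < Zr4+ < Y3+ < Sr2+ < Rb+ < Br-. V5+ has 0 below it and 6 above. Count: 0.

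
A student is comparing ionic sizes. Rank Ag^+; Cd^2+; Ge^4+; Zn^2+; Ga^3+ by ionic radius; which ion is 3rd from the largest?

Electron counts and nuclear charges: Ge^4+ (Z=32, 28 e⁻), Ga^3+ (Z=31, 28 e⁻), Zn^2+ (Z=30, 28 e⁻), Cd^2+ (Z=48, 46 e⁻), Ag^+ (Z=47, 46 e⁻). Ge^4+ < Ga^3+ (both 28 e⁻, Z=32>31); Ga^3+ < Zn^2+ (both 28 e⁻, Z=31>30); Zn^2+ < Cd^2+ (same group, period 4 vs 5); Cd^2+ < Ag^+ (both 46 e⁻, Z=48>47).
Full ascending order: Ge^4+ < Ga^3+ < Zn^2+ < Cd^2+ < Ag^+. Counting from the largest, position 3 is Zn^2+.

Zn^2+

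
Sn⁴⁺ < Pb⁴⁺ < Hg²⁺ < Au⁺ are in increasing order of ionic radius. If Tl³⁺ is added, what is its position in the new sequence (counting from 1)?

3

First list Z and electron count for each: Sn⁴⁺: 46 e⁻, Z=50, Pb⁴⁺: 78 e⁻, Z=82, Tl³⁺: 78 e⁻, Z=81, Hg²⁺: 78 e⁻, Z=80, Au⁺: 78 e⁻, Z=79. Sn⁴⁺ < Pb⁴⁺ (same group, 1 shell fewer); Pb⁴⁺ < Tl³⁺ (both 78 e⁻, Z=82>81); Tl³⁺ < Hg²⁺ (both 78 e⁻, Z=81>80); Hg²⁺ < Au⁺ (both 78 e⁻, Z=80>79).
Putting Tl³⁺ in gives Sn⁴⁺ < Pb⁴⁺ < Tl³⁺ < Hg²⁺ < Au⁺; it lands at slot 3.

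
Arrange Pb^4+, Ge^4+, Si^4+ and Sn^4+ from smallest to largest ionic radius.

Si^4+ < Ge^4+ < Sn^4+ < Pb^4+

All are in the same group with charge +4. Radius grows down the group as n (the outermost shell) increases.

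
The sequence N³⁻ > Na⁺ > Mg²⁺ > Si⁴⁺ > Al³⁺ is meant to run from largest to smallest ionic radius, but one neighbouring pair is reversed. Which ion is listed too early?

Check each adjacent pair. Si⁴⁺ and Al³⁺ are reversed: they are isoelectronic (10 e⁻) and Si has more protons than Al (14 vs 13), making Si⁴⁺ smaller. No other neighbouring pair contradicts the periodic trends, so Si⁴⁺ is the ion listed too early.

Si⁴⁺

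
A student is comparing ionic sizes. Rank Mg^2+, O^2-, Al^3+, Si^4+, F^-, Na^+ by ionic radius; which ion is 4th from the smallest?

Na^+

All of these have 10 electrons (isoelectronic). With the same electron cloud, the ion with the most protons pulls it in tightest. Nuclear charges: Si^4+ (Z=14), Al^3+ (Z=13), Mg^2+ (Z=12), Na^+ (Z=11), F^- (Z=9), O^2- (Z=8). Highest Z is smallest.
Ordering: Si^4+ < Al^3+ < Mg^2+ < Na^+ < F^- < O^2-. The 4th smallest is Na^+.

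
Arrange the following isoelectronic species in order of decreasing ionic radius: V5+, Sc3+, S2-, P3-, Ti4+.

P3- > S2- > Sc3+ > Ti4+ > V5+

All of these have 18 electrons (isoelectronic). With the same electron cloud, the ion with the most protons pulls it in tightest. Nuclear charges: V5+ (Z=23), Ti4+ (Z=22), Sc3+ (Z=21), S2- (Z=16), P3- (Z=15). Highest Z is smallest.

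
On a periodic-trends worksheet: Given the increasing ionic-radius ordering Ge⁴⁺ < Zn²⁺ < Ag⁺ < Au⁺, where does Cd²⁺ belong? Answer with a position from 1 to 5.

3

Work out protons and electrons: Ge⁴⁺ (Z=32, 28 e⁻), Zn²⁺ (Z=30, 28 e⁻), Cd²⁺ (Z=48, 46 e⁻), Ag⁺ (Z=47, 46 e⁻), Au⁺ (Z=79, 78 e⁻). Ge⁴⁺ < Zn²⁺ (both 28 e⁻, Z=32>30); Zn²⁺ < Cd²⁺ (same group, period 4 vs 5); Cd²⁺ < Ag⁺ (isoelectronic, higher Z=48 is smaller); Ag⁺ < Au⁺ (same group, period 5 vs 6).
With Cd²⁺ included the full order is Ge⁴⁺ < Zn²⁺ < Cd²⁺ < Ag⁺ < Au⁺, so it takes position 3.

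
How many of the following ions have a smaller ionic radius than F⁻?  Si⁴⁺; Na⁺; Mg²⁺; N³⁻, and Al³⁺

4

Isoelectronic series (10 e⁻ each). Size is set by nuclear charge: more protons means a smaller ion. Si⁴⁺ (Z=14), Al³⁺ (Z=13), Mg²⁺ (Z=12), Na⁺ (Z=11), F⁻ (Z=9), N³⁻ (Z=7).
Relative to F⁻, the ions that are smaller are Si⁴⁺, Al³⁺, Mg²⁺, Na⁺. Count: 4.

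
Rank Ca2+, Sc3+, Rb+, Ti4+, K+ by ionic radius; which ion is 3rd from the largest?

Tabulating Z and e⁻: Ti4+ has 18 e⁻ (Z=22), Sc3+ has 18 e⁻ (Z=21), Ca2+ has 18 e⁻ (Z=20), K+ has 18 e⁻ (Z=19), Rb+ has 36 e⁻ (Z=37). Ti4+ < Sc3+ (isoelectronic, higher Z=22 is smaller); Sc3+ < Ca2+ (isoelectronic, higher Z=21 is smaller); Ca2+ < K+ (both 18 e⁻, Z=20>19); K+ < Rb+ (same group, 1 shell fewer).
That gives Ti4+ < Sc3+ < Ca2+ < K+ < Rb+. From the largest end, number 3 is Ca2+.

Ca2+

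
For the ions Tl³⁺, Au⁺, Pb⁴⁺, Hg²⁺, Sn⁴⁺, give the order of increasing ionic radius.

Sn⁴⁺ < Pb⁴⁺ < Tl³⁺ < Hg²⁺ < Au⁺

First list Z and electron count for each: Sn⁴⁺: 46 e⁻, Z=50, Pb⁴⁺: 78 e⁻, Z=82, Tl³⁺: 78 e⁻, Z=81, Hg²⁺: 78 e⁻, Z=80, Au⁺: 78 e⁻, Z=79. Sn⁴⁺ < Pb⁴⁺ (same group, 1 shell fewer); Pb⁴⁺ < Tl³⁺ (both 78 e⁻, Z=82>81); Tl³⁺ < Hg²⁺ (both 78 e⁻, Z=81>80); Hg²⁺ < Au⁺ (isoelectronic, higher Z=80 is smaller).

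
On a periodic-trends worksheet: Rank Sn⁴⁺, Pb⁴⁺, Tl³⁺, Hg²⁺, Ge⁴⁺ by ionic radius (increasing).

Electron counts and nuclear charges: Ge⁴⁺ has 28 e⁻ (Z=32), Sn⁴⁺ has 46 e⁻ (Z=50), Pb⁴⁺ has 78 e⁻ (Z=82), Tl³⁺ has 78 e⁻ (Z=81), Hg²⁺ has 78 e⁻ (Z=80). Ge⁴⁺ < Sn⁴⁺ (same group, 1 shell fewer); Sn⁴⁺ < Pb⁴⁺ (same group, period 5 vs 6); Pb⁴⁺ < Tl³⁺ (isoelectronic, higher Z=82 is smaller); Tl³⁺ < Hg²⁺ (both 78 e⁻, Z=81>80).

Ge⁴⁺ < Sn⁴⁺ < Pb⁴⁺ < Tl³⁺ < Hg²⁺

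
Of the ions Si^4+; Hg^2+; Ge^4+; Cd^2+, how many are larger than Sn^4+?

2

First list Z and electron count for each: Si^4+: 10 e⁻, Z=14, Ge^4+: 28 e⁻, Z=32, Sn^4+: 46 e⁻, Z=50, Cd^2+: 46 e⁻, Z=48, Hg^2+: 78 e⁻, Z=80. Si^4+ < Ge^4+ (same group, period 3 vs 4); Ge^4+ < Sn^4+ (same group, period 4 vs 5); Sn^4+ < Cd^2+ (both 46 e⁻, Z=50>48); Cd^2+ < Hg^2+ (same group, period 5 vs 6).
Ordering all of them (including Sn^4+) by radius gives Si^4+ < Ge^4+ < Sn^4+ < Cd^2+ < Hg^2+. So 2 are larger.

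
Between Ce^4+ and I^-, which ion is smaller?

Ce^4+

Isoelectronic series (54 e⁻ each). Size is set by nuclear charge: more protons means a smaller ion. Ce^4+ (Z=58), I^- (Z=53).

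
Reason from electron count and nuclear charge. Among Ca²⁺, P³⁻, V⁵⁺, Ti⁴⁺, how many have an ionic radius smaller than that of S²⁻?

Isoelectronic series (18 e⁻ each). Size is set by nuclear charge: more protons means a smaller ion. V⁵⁺ (Z=23), Ti⁴⁺ (Z=22), Ca²⁺ (Z=20), S²⁻ (Z=16), P³⁻ (Z=15).
Ordering all of them (including S²⁻) by radius gives V⁵⁺ < Ti⁴⁺ < Ca²⁺ < S²⁻ < P³⁻. Count: 3.

3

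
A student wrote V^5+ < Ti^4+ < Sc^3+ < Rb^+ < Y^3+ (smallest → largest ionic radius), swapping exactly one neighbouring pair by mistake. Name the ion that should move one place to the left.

Y^3+

Check each adjacent pair. Rb^+ and Y^3+ are reversed: they are isoelectronic (36 e⁻) and Y has more protons than Rb (39 vs 37), making Y^3+ smaller. No other neighbouring pair contradicts the periodic trends, so Y^3+ is the ion listed too late.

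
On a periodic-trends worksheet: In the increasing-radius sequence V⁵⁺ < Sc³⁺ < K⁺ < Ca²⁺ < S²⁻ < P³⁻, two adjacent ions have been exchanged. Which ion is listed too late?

Ca²⁺

Compare adjacent ions: Ca²⁺ and K⁺ share 18 electrons; the higher nuclear charge on Ca (Z=20) contracts it more, so Ca²⁺ < K⁺ — yet in this increasing list K⁺ sits before Ca²⁺. Nothing else is reversed, so Ca²⁺ should move one place to the left.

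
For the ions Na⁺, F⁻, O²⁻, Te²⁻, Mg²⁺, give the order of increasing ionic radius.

Electron counts and nuclear charges: Mg²⁺ (Z=12, 10 e⁻), Na⁺ (Z=11, 10 e⁻), F⁻ (Z=9, 10 e⁻), O²⁻ (Z=8, 10 e⁻), Te²⁻ (Z=52, 54 e⁻). Mg²⁺ < Na⁺ (isoelectronic, higher Z=12 is smaller); Na⁺ < F⁻ (isoelectronic, higher Z=11 is smaller); F⁻ < O²⁻ (both 10 e⁻, Z=9>8); O²⁻ < Te²⁻ (same group, period 2 vs 5).

Mg²⁺ < Na⁺ < F⁻ < O²⁻ < Te²⁻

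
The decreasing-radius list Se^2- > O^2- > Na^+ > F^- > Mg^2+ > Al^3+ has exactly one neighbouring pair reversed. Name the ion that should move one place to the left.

F^-

Check each adjacent pair. Na^+ and F^- are reversed: they are isoelectronic (10 e⁻) and Na has more protons than F (11 vs 9), making Na^+ smaller. No other neighbouring pair contradicts the periodic trends, so F^- is the ion listed too late.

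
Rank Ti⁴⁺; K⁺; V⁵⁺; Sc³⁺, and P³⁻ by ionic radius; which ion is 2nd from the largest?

These species are isoelectronic with 18 electrons. The only difference is the number of protons: V⁵⁺ (Z=23), Ti⁴⁺ (Z=22), Sc³⁺ (Z=21), K⁺ (Z=19), P³⁻ (Z=15). The strongest nuclear pull (V⁵⁺) gives the smallest ion.
Ordering: V⁵⁺ < Ti⁴⁺ < Sc³⁺ < K⁺ < P³⁻. The 2nd largest is K⁺.

K⁺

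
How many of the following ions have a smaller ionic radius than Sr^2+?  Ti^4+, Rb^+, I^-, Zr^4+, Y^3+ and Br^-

3

Work out protons and electrons: Ti^4+ has 18 e⁻ (Z=22), Zr^4+ has 36 e⁻ (Z=40), Y^3+ has 36 e⁻ (Z=39), Sr^2+ has 36 e⁻ (Z=38), Rb^+ has 36 e⁻ (Z=37), Br^- has 36 e⁻ (Z=35), I^- has 54 e⁻ (Z=53). Ti^4+ < Zr^4+ (same group, period 4 vs 5); Zr^4+ < Y^3+ (isoelectronic, higher Z=40 is smaller); Y^3+ < Sr^2+ (both 36 e⁻, Z=39>38); Sr^2+ < Rb^+ (both 36 e⁻, Z=38>37); Rb^+ < Br^- (both 36 e⁻, Z=37>35); Br^- < I^- (same group, period 4 vs 5).
Overall: Ti^4+ < Zr^4+ < Y^3+ < Sr^2+ < Rb^+ < Br^- < I^-. Sr^2+ has 3 below it and 3 above. That's 3.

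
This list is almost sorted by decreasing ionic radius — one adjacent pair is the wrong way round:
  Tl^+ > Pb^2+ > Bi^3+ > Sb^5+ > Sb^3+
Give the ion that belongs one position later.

Scanning neighbour by neighbour, only Sb^5+/Sb^3+ violates a trend: same element — the +5 ion must be smaller than the +3 ion. That makes Sb^5+ the one sitting a position early relative to where it belongs.

Sb^5+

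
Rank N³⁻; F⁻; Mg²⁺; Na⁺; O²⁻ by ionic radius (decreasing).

All of these have 10 electrons (isoelectronic). With the same electron cloud, the ion with the most protons pulls it in tightest. Nuclear charges: Mg²⁺ (Z=12), Na⁺ (Z=11), F⁻ (Z=9), O²⁻ (Z=8), N³⁻ (Z=7). Highest Z is smallest.

N³⁻ > O²⁻ > F⁻ > Na⁺ > Mg²⁺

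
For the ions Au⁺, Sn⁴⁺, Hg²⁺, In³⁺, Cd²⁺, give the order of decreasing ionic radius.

First list Z and electron count for each: Sn⁴⁺: 46 e⁻, Z=50, In³⁺: 46 e⁻, Z=49, Cd²⁺: 46 e⁻, Z=48, Hg²⁺: 78 e⁻, Z=80, Au⁺: 78 e⁻, Z=79. Sn⁴⁺ < In³⁺ (both 46 e⁻, Z=50>49); In³⁺ < Cd²⁺ (isoelectronic, higher Z=49 is smaller); Cd²⁺ < Hg²⁺ (same group, period 5 vs 6); Hg²⁺ < Au⁺ (isoelectronic, higher Z=80 is smaller).

Au⁺ > Hg²⁺ > Cd²⁺ > In³⁺ > Sn⁴⁺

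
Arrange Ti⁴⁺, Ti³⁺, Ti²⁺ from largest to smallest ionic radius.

These are all Ti ions. Removing more electrons (higher positive charge) pulls the remaining electrons in closer, so Ti⁴⁺ is smallest and Ti²⁺ is largest.

Ti²⁺ > Ti³⁺ > Ti⁴⁺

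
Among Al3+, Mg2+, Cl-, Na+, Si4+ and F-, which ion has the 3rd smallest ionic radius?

Mg2+

Work out protons and electrons: Si4+: 10 e⁻, Z=14, Al3+: 10 e⁻, Z=13, Mg2+: 10 e⁻, Z=12, Na+: 10 e⁻, Z=11, F-: 10 e⁻, Z=9, Cl-: 18 e⁻, Z=17. Si4+ < Al3+ (both 10 e⁻, Z=14>13); Al3+ < Mg2+ (isoelectronic, higher Z=13 is smaller); Mg2+ < Na+ (isoelectronic, higher Z=12 is smaller); Na+ < F- (isoelectronic, higher Z=11 is smaller); F- < Cl- (same group, period 2 vs 3).
Ordering: Si4+ < Al3+ < Mg2+ < Na+ < F- < Cl-. The 3rd smallest is Mg2+.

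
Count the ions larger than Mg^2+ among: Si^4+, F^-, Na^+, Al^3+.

Each ion has 10 electrons. The ranking follows nuclear charge in reverse — greater Z gives a smaller radius. Si^4+ (Z=14), Al^3+ (Z=13), Mg^2+ (Z=12), Na^+ (Z=11), F^- (Z=9).
Ordering all of them (including Mg^2+) by radius gives Si^4+ < Al^3+ < Mg^2+ < Na^+ < F^-. That's 2.

2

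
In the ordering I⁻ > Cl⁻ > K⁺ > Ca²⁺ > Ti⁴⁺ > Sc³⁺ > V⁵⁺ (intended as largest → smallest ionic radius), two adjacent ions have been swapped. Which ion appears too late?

Sc³⁺

The pair Ti⁴⁺, Sc³⁺ is the wrong way round — they are isoelectronic (18 e⁻) and Ti has more protons than Sc (22 vs 21), making Ti⁴⁺ smaller. All other adjacent pairs agree with periodic trends, so Sc³⁺ is the misplaced ion.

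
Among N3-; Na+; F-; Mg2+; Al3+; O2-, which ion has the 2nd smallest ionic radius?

Mg2+

Isoelectronic series (10 e⁻ each). Size is set by nuclear charge: more protons means a smaller ion. Al3+ (Z=13), Mg2+ (Z=12), Na+ (Z=11), F- (Z=9), O2- (Z=8), N3- (Z=7).
Full ascending order: Al3+ < Mg2+ < Na+ < F- < O2- < N3-. Counting from the smallest, position 2 is Mg2+.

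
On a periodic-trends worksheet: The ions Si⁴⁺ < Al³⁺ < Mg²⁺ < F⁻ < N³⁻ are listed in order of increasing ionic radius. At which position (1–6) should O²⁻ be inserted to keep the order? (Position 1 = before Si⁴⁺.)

5

Isoelectronic series (10 e⁻ each). Size is set by nuclear charge: more protons means a smaller ion. Si⁴⁺ (Z=14), Al³⁺ (Z=13), Mg²⁺ (Z=12), F⁻ (Z=9), O²⁻ (Z=8), N³⁻ (Z=7).
Merged order: Si⁴⁺ < Al³⁺ < Mg²⁺ < F⁻ < O²⁻ < N³⁻ — O²⁻ is number 5.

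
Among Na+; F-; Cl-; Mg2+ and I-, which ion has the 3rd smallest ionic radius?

F-

Mg2+ has 10 e⁻ (Z=12), Na+ has 10 e⁻ (Z=11), F- has 10 e⁻ (Z=9), Cl- has 18 e⁻ (Z=17), I- has 54 e⁻ (Z=53). Mg2+ < Na+ (both 10 e⁻, Z=12>11); Na+ < F- (both 10 e⁻, Z=11>9); F- < Cl- (same group, period 2 vs 3); Cl- < I- (same group, period 3 vs 5).
Full ascending order: Mg2+ < Na+ < F- < Cl- < I-. Counting from the smallest, position 3 is F-.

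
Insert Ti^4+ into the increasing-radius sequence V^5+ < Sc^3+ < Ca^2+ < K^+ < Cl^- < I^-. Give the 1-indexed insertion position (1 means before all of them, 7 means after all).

First list Z and electron count for each: V^5+ (Z=23, 18 e⁻), Ti^4+ (Z=22, 18 e⁻), Sc^3+ (Z=21, 18 e⁻), Ca^2+ (Z=20, 18 e⁻), K^+ (Z=19, 18 e⁻), Cl^- (Z=17, 18 e⁻), I^- (Z=53, 54 e⁻). V^5+ < Ti^4+ (both 18 e⁻, Z=23>22); Ti^4+ < Sc^3+ (isoelectronic, higher Z=22 is smaller); Sc^3+ < Ca^2+ (isoelectronic, higher Z=21 is smaller); Ca^2+ < K^+ (isoelectronic, higher Z=20 is smaller); K^+ < Cl^- (both 18 e⁻, Z=19>17); Cl^- < I^- (same group, 2 shells fewer).
The complete sequence is V^5+ < Ti^4+ < Sc^3+ < Ca^2+ < K^+ < Cl^- < I^-. Ti^4+ sits at position 2.

2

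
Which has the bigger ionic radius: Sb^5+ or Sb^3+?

Sb^3+

For a single element, ionic radius drops as positive charge rises — Sb^5+ < Sb^3+.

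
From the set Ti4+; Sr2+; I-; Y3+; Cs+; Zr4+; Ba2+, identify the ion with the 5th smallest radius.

First list Z and electron count for each: Ti4+: 18 e⁻, Z=22, Zr4+: 36 e⁻, Z=40, Y3+: 36 e⁻, Z=39, Sr2+: 36 e⁻, Z=38, Ba2+: 54 e⁻, Z=56, Cs+: 54 e⁻, Z=55, I-: 54 e⁻, Z=53. Ti4+ < Zr4+ (same group, 1 shell fewer); Zr4+ < Y3+ (both 36 e⁻, Z=40>39); Y3+ < Sr2+ (both 36 e⁻, Z=39>38); Sr2+ < Ba2+ (same group, 1 shell fewer); Ba2+ < Cs+ (both 54 e⁻, Z=56>55); Cs+ < I- (isoelectronic, higher Z=55 is smaller).
So the order is Ti4+ < Zr4+ < Y3+ < Sr2+ < Ba2+ < Cs+ < I-; the 5th-smallest ion is Ba2+.

Ba2+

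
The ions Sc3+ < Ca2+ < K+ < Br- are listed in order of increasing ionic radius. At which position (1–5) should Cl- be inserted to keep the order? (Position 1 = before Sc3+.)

4

Electron counts and nuclear charges: Sc3+: 18 e⁻, Z=21, Ca2+: 18 e⁻, Z=20, K+: 18 e⁻, Z=19, Cl-: 18 e⁻, Z=17, Br-: 36 e⁻, Z=35. Sc3+ < Ca2+ (both 18 e⁻, Z=21>20); Ca2+ < K+ (both 18 e⁻, Z=20>19); K+ < Cl- (isoelectronic, higher Z=19 is smaller); Cl- < Br- (same group, 1 shell fewer).
The complete sequence is Sc3+ < Ca2+ < K+ < Cl- < Br-. Cl- sits at position 4.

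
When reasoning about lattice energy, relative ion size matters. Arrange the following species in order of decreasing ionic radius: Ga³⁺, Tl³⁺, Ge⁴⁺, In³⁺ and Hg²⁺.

First list Z and electron count for each: Ge⁴⁺: 28 e⁻, Z=32, Ga³⁺: 28 e⁻, Z=31, In³⁺: 46 e⁻, Z=49, Tl³⁺: 78 e⁻, Z=81, Hg²⁺: 78 e⁻, Z=80. Ge⁴⁺ < Ga³⁺ (both 28 e⁻, Z=32>31); Ga³⁺ < In³⁺ (same group, period 4 vs 5); In³⁺ < Tl³⁺ (same group, period 5 vs 6); Tl³⁺ < Hg²⁺ (both 78 e⁻, Z=81>80).

Hg²⁺ > Tl³⁺ > In³⁺ > Ga³⁺ > Ge⁴⁺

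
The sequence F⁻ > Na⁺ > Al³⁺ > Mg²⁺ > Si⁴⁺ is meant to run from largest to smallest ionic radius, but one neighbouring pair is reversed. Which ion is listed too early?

Compare adjacent ions: Al³⁺ and Mg²⁺ share 10 electrons; the higher nuclear charge on Al (Z=13) contracts it more, so Al³⁺ < Mg²⁺ — yet in this decreasing list Al³⁺ sits before Mg²⁺. Nothing else is reversed, so Al³⁺ should move one place to the right.

Al³⁺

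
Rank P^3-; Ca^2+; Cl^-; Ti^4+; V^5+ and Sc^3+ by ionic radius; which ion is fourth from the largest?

Sc^3+

These species are isoelectronic with 18 electrons. The only difference is the number of protons: V^5+ (Z=23), Ti^4+ (Z=22), Sc^3+ (Z=21), Ca^2+ (Z=20), Cl^- (Z=17), P^3- (Z=15). The strongest nuclear pull (V^5+) gives the smallest ion.
That gives V^5+ < Ti^4+ < Sc^3+ < Ca^2+ < Cl^- < P^3-. From the largest end, number 4 is Sc^3+.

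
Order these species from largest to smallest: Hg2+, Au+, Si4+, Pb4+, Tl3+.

Si4+ (Z=14, 10 e⁻), Pb4+ (Z=82, 78 e⁻), Tl3+ (Z=81, 78 e⁻), Hg2+ (Z=80, 78 e⁻), Au+ (Z=79, 78 e⁻). Si4+ < Pb4+ (same group, 3 shells fewer); Pb4+ < Tl3+ (both 78 e⁻, Z=82>81); Tl3+ < Hg2+ (both 78 e⁻, Z=81>80); Hg2+ < Au+ (both 78 e⁻, Z=80>79).

Au+ > Hg2+ > Tl3+ > Pb4+ > Si4+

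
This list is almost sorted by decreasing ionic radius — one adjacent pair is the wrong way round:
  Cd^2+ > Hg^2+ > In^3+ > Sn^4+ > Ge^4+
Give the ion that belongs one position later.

Scanning neighbour by neighbour, only Cd^2+/Hg^2+ violates a trend: same group and charge — period 5 sits above period 6, so Cd^2+ is smaller. That makes Cd^2+ the one sitting a position early relative to where it belongs.

Cd^2+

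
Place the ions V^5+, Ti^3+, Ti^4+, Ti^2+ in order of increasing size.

Electron counts and nuclear charges: V^5+ (Z=23, 18 e⁻), Ti^4+ (Z=22, 18 e⁻), Ti^3+ (Z=22, 19 e⁻), Ti^2+ (Z=22, 20 e⁻). V^5+ < Ti^4+ (isoelectronic, higher Z=23 is smaller); Ti^4+ < Ti^3+ (same element, +4 vs +3); Ti^3+ < Ti^2+ (same element, +3 vs +2).

V^5+ < Ti^4+ < Ti^3+ < Ti^2+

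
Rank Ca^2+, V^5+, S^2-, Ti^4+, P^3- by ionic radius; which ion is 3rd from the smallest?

Each ion has 18 electrons. The ranking follows nuclear charge in reverse — greater Z gives a smaller radius. V^5+ (Z=23), Ti^4+ (Z=22), Ca^2+ (Z=20), S^2- (Z=16), P^3- (Z=15).
Full ascending order: V^5+ < Ti^4+ < Ca^2+ < S^2- < P^3-. Counting from the smallest, position 3 is Ca^2+.

Ca^2+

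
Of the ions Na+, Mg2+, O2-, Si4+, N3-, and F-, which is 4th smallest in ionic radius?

F-

These species are isoelectronic with 10 electrons. The only difference is the number of protons: Si4+ (Z=14), Mg2+ (Z=12), Na+ (Z=11), F- (Z=9), O2- (Z=8), N3- (Z=7). The strongest nuclear pull (Si4+) gives the smallest ion.
That gives Si4+ < Mg2+ < Na+ < F- < O2- < N3-. From the smallest end, number 4 is F-.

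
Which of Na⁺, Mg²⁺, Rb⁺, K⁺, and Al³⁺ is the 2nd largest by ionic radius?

K⁺

Work out protons and electrons: Al³⁺: 10 e⁻, Z=13, Mg²⁺: 10 e⁻, Z=12, Na⁺: 10 e⁻, Z=11, K⁺: 18 e⁻, Z=19, Rb⁺: 36 e⁻, Z=37. Al³⁺ < Mg²⁺ (isoelectronic, higher Z=13 is smaller); Mg²⁺ < Na⁺ (isoelectronic, higher Z=12 is smaller); Na⁺ < K⁺ (same group, period 3 vs 4); K⁺ < Rb⁺ (same group, 1 shell fewer).
So the order is Al³⁺ < Mg²⁺ < Na⁺ < K⁺ < Rb⁺; the 2nd-largest ion is K⁺.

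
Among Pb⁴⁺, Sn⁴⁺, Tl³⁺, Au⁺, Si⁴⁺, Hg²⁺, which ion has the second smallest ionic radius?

Sn⁴⁺

Tabulating Z and e⁻: Si⁴⁺ has 10 e⁻ (Z=14), Sn⁴⁺ has 46 e⁻ (Z=50), Pb⁴⁺ has 78 e⁻ (Z=82), Tl³⁺ has 78 e⁻ (Z=81), Hg²⁺ has 78 e⁻ (Z=80), Au⁺ has 78 e⁻ (Z=79). Si⁴⁺ < Sn⁴⁺ (same group, period 3 vs 5); Sn⁴⁺ < Pb⁴⁺ (same group, period 5 vs 6); Pb⁴⁺ < Tl³⁺ (both 78 e⁻, Z=82>81); Tl³⁺ < Hg²⁺ (isoelectronic, higher Z=81 is smaller); Hg²⁺ < Au⁺ (isoelectronic, higher Z=80 is smaller).
That gives Si⁴⁺ < Sn⁴⁺ < Pb⁴⁺ < Tl³⁺ < Hg²⁺ < Au⁺. From the smallest end, number 2 is Sn⁴⁺.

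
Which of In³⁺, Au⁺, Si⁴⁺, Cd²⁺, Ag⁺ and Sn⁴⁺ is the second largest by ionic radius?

Ag⁺

First list Z and electron count for each: Si⁴⁺: 10 e⁻, Z=14, Sn⁴⁺: 46 e⁻, Z=50, In³⁺: 46 e⁻, Z=49, Cd²⁺: 46 e⁻, Z=48, Ag⁺: 46 e⁻, Z=47, Au⁺: 78 e⁻, Z=79. Si⁴⁺ < Sn⁴⁺ (same group, period 3 vs 5); Sn⁴⁺ < In³⁺ (isoelectronic, higher Z=50 is smaller); In³⁺ < Cd²⁺ (both 46 e⁻, Z=49>48); Cd²⁺ < Ag⁺ (isoelectronic, higher Z=48 is smaller); Ag⁺ < Au⁺ (same group, period 5 vs 6).
Ordering: Si⁴⁺ < Sn⁴⁺ < In³⁺ < Cd²⁺ < Ag⁺ < Au⁺. The second largest is Ag⁺.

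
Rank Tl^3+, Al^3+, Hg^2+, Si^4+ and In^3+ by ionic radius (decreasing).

Hg^2+ > Tl^3+ > In^3+ > Al^3+ > Si^4+

Work out protons and electrons: Si^4+: 10 e⁻, Z=14, Al^3+: 10 e⁻, Z=13, In^3+: 46 e⁻, Z=49, Tl^3+: 78 e⁻, Z=81, Hg^2+: 78 e⁻, Z=80. Si^4+ < Al^3+ (isoelectronic, higher Z=14 is smaller); Al^3+ < In^3+ (same group, period 3 vs 5); In^3+ < Tl^3+ (same group, 1 shell fewer); Tl^3+ < Hg^2+ (both 78 e⁻, Z=81>80).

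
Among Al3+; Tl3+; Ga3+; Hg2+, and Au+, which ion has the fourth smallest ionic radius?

Hg2+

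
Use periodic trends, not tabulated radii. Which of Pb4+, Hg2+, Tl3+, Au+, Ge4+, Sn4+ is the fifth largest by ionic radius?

Sn4+

Tabulating Z and e⁻: Ge4+: 28 e⁻, Z=32, Sn4+: 46 e⁻, Z=50, Pb4+: 78 e⁻, Z=82, Tl3+: 78 e⁻, Z=81, Hg2+: 78 e⁻, Z=80, Au+: 78 e⁻, Z=79. Ge4+ < Sn4+ (same group, 1 shell fewer); Sn4+ < Pb4+ (same group, 1 shell fewer); Pb4+ < Tl3+ (both 78 e⁻, Z=82>81); Tl3+ < Hg2+ (both 78 e⁻, Z=81>80); Hg2+ < Au+ (isoelectronic, higher Z=80 is smaller).
Ordering: Ge4+ < Sn4+ < Pb4+ < Tl3+ < Hg2+ < Au+. The fifth largest is Sn4+.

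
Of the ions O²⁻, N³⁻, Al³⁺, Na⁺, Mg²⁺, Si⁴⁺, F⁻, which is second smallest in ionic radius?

All of these have 10 electrons (isoelectronic). With the same electron cloud, the ion with the most protons pulls it in tightest. Nuclear charges: Si⁴⁺ (Z=14), Al³⁺ (Z=13), Mg²⁺ (Z=12), Na⁺ (Z=11), F⁻ (Z=9), O²⁻ (Z=8), N³⁻ (Z=7). Highest Z is smallest.
Ordering: Si⁴⁺ < Al³⁺ < Mg²⁺ < Na⁺ < F⁻ < O²⁻ < N³⁻. The second smallest is Al³⁺.

Al³⁺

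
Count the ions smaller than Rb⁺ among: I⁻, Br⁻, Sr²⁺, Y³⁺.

2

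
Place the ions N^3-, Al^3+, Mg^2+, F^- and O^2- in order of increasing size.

Al^3+ < Mg^2+ < F^- < O^2- < N^3-

All of these have 10 electrons (isoelectronic). With the same electron cloud, the ion with the most protons pulls it in tightest. Nuclear charges: Al^3+ (Z=13), Mg^2+ (Z=12), F^- (Z=9), O^2- (Z=8), N^3- (Z=7). Highest Z is smallest.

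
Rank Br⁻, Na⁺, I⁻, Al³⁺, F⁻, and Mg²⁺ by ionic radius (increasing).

Al³⁺ < Mg²⁺ < Na⁺ < F⁻ < Br⁻ < I⁻

Electron counts and nuclear charges: Al³⁺ has 10 e⁻ (Z=13), Mg²⁺ has 10 e⁻ (Z=12), Na⁺ has 10 e⁻ (Z=11), F⁻ has 10 e⁻ (Z=9), Br⁻ has 36 e⁻ (Z=35), I⁻ has 54 e⁻ (Z=53). Al³⁺ < Mg²⁺ (both 10 e⁻, Z=13>12); Mg²⁺ < Na⁺ (both 10 e⁻, Z=12>11); Na⁺ < F⁻ (isoelectronic, higher Z=11 is smaller); F⁻ < Br⁻ (same group, period 2 vs 4); Br⁻ < I⁻ (same group, 1 shell fewer).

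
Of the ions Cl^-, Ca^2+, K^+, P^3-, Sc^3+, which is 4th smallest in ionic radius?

Cl^-

All of these have 18 electrons (isoelectronic). With the same electron cloud, the ion with the most protons pulls it in tightest. Nuclear charges: Sc^3+ (Z=21), Ca^2+ (Z=20), K^+ (Z=19), Cl^- (Z=17), P^3- (Z=15). Highest Z is smallest.
So the order is Sc^3+ < Ca^2+ < K^+ < Cl^- < P^3-; the 4th-smallest ion is Cl^-.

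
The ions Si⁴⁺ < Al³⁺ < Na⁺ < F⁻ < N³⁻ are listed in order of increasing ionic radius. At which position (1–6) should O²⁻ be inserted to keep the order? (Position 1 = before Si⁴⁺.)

5

Each ion has 10 electrons. The ranking follows nuclear charge in reverse — greater Z gives a smaller radius. Si⁴⁺ (Z=14), Al³⁺ (Z=13), Na⁺ (Z=11), F⁻ (Z=9), O²⁻ (Z=8), N³⁻ (Z=7).
With O²⁻ included the full order is Si⁴⁺ < Al³⁺ < Na⁺ < F⁻ < O²⁻ < N³⁻, so it takes position 5.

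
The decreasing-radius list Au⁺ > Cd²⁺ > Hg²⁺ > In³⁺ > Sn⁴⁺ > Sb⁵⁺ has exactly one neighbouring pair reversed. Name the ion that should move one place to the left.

Compare adjacent ions: Cd²⁺ and Hg²⁺ are in one column with the same charge; the lighter period-5 ion has one fewer shell and is smaller — yet in this decreasing list Cd²⁺ sits before Hg²⁺. Nothing else is reversed, so Hg²⁺ should move one place to the left.

Hg²⁺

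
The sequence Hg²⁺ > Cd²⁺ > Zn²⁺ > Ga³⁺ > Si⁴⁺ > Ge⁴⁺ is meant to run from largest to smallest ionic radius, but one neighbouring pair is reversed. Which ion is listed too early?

Check each adjacent pair. Si⁴⁺ and Ge⁴⁺ are reversed: same group and charge — period 3 sits above period 4, so Si⁴⁺ is smaller. No other neighbouring pair contradicts the periodic trends, so Si⁴⁺ is the ion listed too early.

Si⁴⁺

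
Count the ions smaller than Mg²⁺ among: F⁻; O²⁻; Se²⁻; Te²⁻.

First list Z and electron count for each: Mg²⁺ has 10 e⁻ (Z=12), F⁻ has 10 e⁻ (Z=9), O²⁻ has 10 e⁻ (Z=8), Se²⁻ has 36 e⁻ (Z=34), Te²⁻ has 54 e⁻ (Z=52). Mg²⁺ < F⁻ (both 10 e⁻, Z=12>9); F⁻ < O²⁻ (isoelectronic, higher Z=9 is smaller); O²⁻ < Se²⁻ (same group, period 2 vs 4); Se²⁻ < Te²⁻ (same group, 1 shell fewer).
Relative to Mg²⁺, the ions that are smaller are none. Count: 0.

0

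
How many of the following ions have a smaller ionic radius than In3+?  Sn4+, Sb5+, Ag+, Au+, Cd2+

2

Electron counts and nuclear charges: Sb5+ (Z=51, 46 e⁻), Sn4+ (Z=50, 46 e⁻), In3+ (Z=49, 46 e⁻), Cd2+ (Z=48, 46 e⁻), Ag+ (Z=47, 46 e⁻), Au+ (Z=79, 78 e⁻). Sb5+ < Sn4+ (isoelectronic, higher Z=51 is smaller); Sn4+ < In3+ (both 46 e⁻, Z=50>49); In3+ < Cd2+ (isoelectronic, higher Z=49 is smaller); Cd2+ < Ag+ (both 46 e⁻, Z=48>47); Ag+ < Au+ (same group, period 5 vs 6).
Relative to In3+, the ions that are smaller are Sb5+, Sn4+. That's 2.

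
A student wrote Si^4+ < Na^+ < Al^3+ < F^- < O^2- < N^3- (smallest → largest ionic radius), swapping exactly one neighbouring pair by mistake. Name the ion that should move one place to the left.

Check each adjacent pair. Na^+ and Al^3+ are reversed: they are isoelectronic (10 e⁻) and Al has more protons than Na (13 vs 11), making Al^3+ smaller. No other neighbouring pair contradicts the periodic trends, so Al^3+ is the ion listed too late.

Al^3+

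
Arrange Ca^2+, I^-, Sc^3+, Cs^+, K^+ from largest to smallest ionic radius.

I^- > Cs^+ > K^+ > Ca^2+ > Sc^3+

Work out protons and electrons: Sc^3+ has 18 e⁻ (Z=21), Ca^2+ has 18 e⁻ (Z=20), K^+ has 18 e⁻ (Z=19), Cs^+ has 54 e⁻ (Z=55), I^- has 54 e⁻ (Z=53). Sc^3+ < Ca^2+ (isoelectronic, higher Z=21 is smaller); Ca^2+ < K^+ (both 18 e⁻, Z=20>19); K^+ < Cs^+ (same group, 2 shells fewer); Cs^+ < I^- (isoelectronic, higher Z=55 is smaller).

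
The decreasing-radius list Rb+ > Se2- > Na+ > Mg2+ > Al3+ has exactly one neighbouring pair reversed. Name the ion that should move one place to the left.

Se2-

The pair Rb+, Se2- is the wrong way round — Rb+ and Se2- share 36 electrons; the higher nuclear charge on Rb (Z=37) contracts it more, so Rb+ < Se2-. All other adjacent pairs agree with periodic trends, so Se2- is the misplaced ion.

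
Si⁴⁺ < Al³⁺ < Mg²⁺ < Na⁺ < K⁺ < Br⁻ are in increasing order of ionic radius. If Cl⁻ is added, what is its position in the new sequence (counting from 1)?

Tabulating Z and e⁻: Si⁴⁺ has 10 e⁻ (Z=14), Al³⁺ has 10 e⁻ (Z=13), Mg²⁺ has 10 e⁻ (Z=12), Na⁺ has 10 e⁻ (Z=11), K⁺ has 18 e⁻ (Z=19), Cl⁻ has 18 e⁻ (Z=17), Br⁻ has 36 e⁻ (Z=35). Si⁴⁺ < Al³⁺ (isoelectronic, higher Z=14 is smaller); Al³⁺ < Mg²⁺ (both 10 e⁻, Z=13>12); Mg²⁺ < Na⁺ (both 10 e⁻, Z=12>11); Na⁺ < K⁺ (same group, 1 shell fewer); K⁺ < Cl⁻ (both 18 e⁻, Z=19>17); Cl⁻ < Br⁻ (same group, 1 shell fewer).
The complete sequence is Si⁴⁺ < Al³⁺ < Mg²⁺ < Na⁺ < K⁺ < Cl⁻ < Br⁻. Cl⁻ sits at position 6.

6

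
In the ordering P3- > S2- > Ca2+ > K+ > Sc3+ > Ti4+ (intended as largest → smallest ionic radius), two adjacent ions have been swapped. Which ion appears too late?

The pair Ca2+, K+ is the wrong way round — both have 18 electrons but Z(Ca)=20 > Z(K)=19, so Ca2+ should be the smaller of the two. All other adjacent pairs agree with periodic trends, so K+ is the misplaced ion.

K+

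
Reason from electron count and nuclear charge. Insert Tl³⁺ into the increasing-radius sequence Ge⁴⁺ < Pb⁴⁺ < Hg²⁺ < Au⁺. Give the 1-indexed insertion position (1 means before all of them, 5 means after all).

First list Z and electron count for each: Ge⁴⁺ has 28 e⁻ (Z=32), Pb⁴⁺ has 78 e⁻ (Z=82), Tl³⁺ has 78 e⁻ (Z=81), Hg²⁺ has 78 e⁻ (Z=80), Au⁺ has 78 e⁻ (Z=79). Ge⁴⁺ < Pb⁴⁺ (same group, period 4 vs 6); Pb⁴⁺ < Tl³⁺ (both 78 e⁻, Z=82>81); Tl³⁺ < Hg²⁺ (both 78 e⁻, Z=81>80); Hg²⁺ < Au⁺ (both 78 e⁻, Z=80>79).
The complete sequence is Ge⁴⁺ < Pb⁴⁺ < Tl³⁺ < Hg²⁺ < Au⁺. Tl³⁺ sits at position 3.

3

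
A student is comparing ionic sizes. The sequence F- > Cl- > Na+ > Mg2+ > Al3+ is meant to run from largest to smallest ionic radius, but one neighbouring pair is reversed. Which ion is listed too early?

F-

Compare adjacent ions: same group and charge — period 2 sits above period 3, so F- is smaller — yet in this decreasing list F- sits before Cl-. Nothing else is reversed, so F- should move one place to the right.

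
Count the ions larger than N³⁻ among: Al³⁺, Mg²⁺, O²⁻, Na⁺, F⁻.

0

All of these have 10 electrons (isoelectronic). With the same electron cloud, the ion with the most protons pulls it in tightest. Nuclear charges: Al³⁺ (Z=13), Mg²⁺ (Z=12), Na⁺ (Z=11), F⁻ (Z=9), O²⁻ (Z=8), N³⁻ (Z=7). Highest Z is smallest.
Ordering all of them (including N³⁻) by radius gives Al³⁺ < Mg²⁺ < Na⁺ < F⁻ < O²⁻ < N³⁻. Count: 0.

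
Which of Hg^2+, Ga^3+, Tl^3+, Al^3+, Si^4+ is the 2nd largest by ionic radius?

Tabulating Z and e⁻: Si^4+: 10 e⁻, Z=14, Al^3+: 10 e⁻, Z=13, Ga^3+: 28 e⁻, Z=31, Tl^3+: 78 e⁻, Z=81, Hg^2+: 78 e⁻, Z=80. Si^4+ < Al^3+ (both 10 e⁻, Z=14>13); Al^3+ < Ga^3+ (same group, period 3 vs 4); Ga^3+ < Tl^3+ (same group, period 4 vs 6); Tl^3+ < Hg^2+ (both 78 e⁻, Z=81>80).
Ordering: Si^4+ < Al^3+ < Ga^3+ < Tl^3+ < Hg^2+. The 2nd largest is Tl^3+.

Tl^3+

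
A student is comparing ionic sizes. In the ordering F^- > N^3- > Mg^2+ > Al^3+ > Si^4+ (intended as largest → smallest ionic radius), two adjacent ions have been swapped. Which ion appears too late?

N^3-

Compare adjacent ions: F^- and N^3- share 10 electrons; the higher nuclear charge on F (Z=9) contracts it more, so F^- < N^3- — yet in this decreasing list F^- sits before N^3-. Nothing else is reversed, so N^3- should move one place to the left.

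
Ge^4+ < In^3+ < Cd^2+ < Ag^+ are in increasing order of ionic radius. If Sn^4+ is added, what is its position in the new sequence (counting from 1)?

2

Tabulating Z and e⁻: Ge^4+ (Z=32, 28 e⁻), Sn^4+ (Z=50, 46 e⁻), In^3+ (Z=49, 46 e⁻), Cd^2+ (Z=48, 46 e⁻), Ag^+ (Z=47, 46 e⁻). Ge^4+ < Sn^4+ (same group, period 4 vs 5); Sn^4+ < In^3+ (both 46 e⁻, Z=50>49); In^3+ < Cd^2+ (isoelectronic, higher Z=49 is smaller); Cd^2+ < Ag^+ (both 46 e⁻, Z=48>47).
Putting Sn^4+ in gives Ge^4+ < Sn^4+ < In^3+ < Cd^2+ < Ag^+; it lands at slot 2.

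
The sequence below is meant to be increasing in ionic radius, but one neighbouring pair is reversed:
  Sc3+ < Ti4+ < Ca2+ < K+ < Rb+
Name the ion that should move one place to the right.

The pair Sc3+, Ti4+ is the wrong way round — Ti4+ and Sc3+ share 18 electrons; the higher nuclear charge on Ti (Z=22) contracts it more, so Ti4+ < Sc3+. All other adjacent pairs agree with periodic trends, so Sc3+ is the misplaced ion.

Sc3+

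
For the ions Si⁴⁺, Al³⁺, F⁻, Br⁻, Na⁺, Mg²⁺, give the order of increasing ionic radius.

Si⁴⁺ < Al³⁺ < Mg²⁺ < Na⁺ < F⁻ < Br⁻

Electron counts and nuclear charges: Si⁴⁺ has 10 e⁻ (Z=14), Al³⁺ has 10 e⁻ (Z=13), Mg²⁺ has 10 e⁻ (Z=12), Na⁺ has 10 e⁻ (Z=11), F⁻ has 10 e⁻ (Z=9), Br⁻ has 36 e⁻ (Z=35). Si⁴⁺ < Al³⁺ (isoelectronic, higher Z=14 is smaller); Al³⁺ < Mg²⁺ (both 10 e⁻, Z=13>12); Mg²⁺ < Na⁺ (isoelectronic, higher Z=12 is smaller); Na⁺ < F⁻ (isoelectronic, higher Z=11 is smaller); F⁻ < Br⁻ (same group, period 2 vs 4).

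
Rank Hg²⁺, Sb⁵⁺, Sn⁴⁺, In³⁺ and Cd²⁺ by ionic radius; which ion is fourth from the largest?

Sb⁵⁺: 46 e⁻, Z=51, Sn⁴⁺: 46 e⁻, Z=50, In³⁺: 46 e⁻, Z=49, Cd²⁺: 46 e⁻, Z=48, Hg²⁺: 78 e⁻, Z=80. Sb⁵⁺ < Sn⁴⁺ (isoelectronic, higher Z=51 is smaller); Sn⁴⁺ < In³⁺ (both 46 e⁻, Z=50>49); In³⁺ < Cd²⁺ (isoelectronic, higher Z=49 is smaller); Cd²⁺ < Hg²⁺ (same group, 1 shell fewer).
That gives Sb⁵⁺ < Sn⁴⁺ < In³⁺ < Cd²⁺ < Hg²⁺. From the largest end, number 4 is Sn⁴⁺.

Sn⁴⁺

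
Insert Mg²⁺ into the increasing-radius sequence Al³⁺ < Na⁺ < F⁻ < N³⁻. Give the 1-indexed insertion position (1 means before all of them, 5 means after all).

2

Isoelectronic series (10 e⁻ each). Size is set by nuclear charge: more protons means a smaller ion. Al³⁺ (Z=13), Mg²⁺ (Z=12), Na⁺ (Z=11), F⁻ (Z=9), N³⁻ (Z=7).
Putting Mg²⁺ in gives Al³⁺ < Mg²⁺ < Na⁺ < F⁻ < N³⁻; it lands at slot 2.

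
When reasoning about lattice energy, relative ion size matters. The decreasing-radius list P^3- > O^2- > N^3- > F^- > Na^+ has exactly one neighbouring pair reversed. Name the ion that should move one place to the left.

Check each adjacent pair. O^2- and N^3- are reversed: they are isoelectronic (10 e⁻) and O has more protons than N (8 vs 7), making O^2- smaller. No other neighbouring pair contradicts the periodic trends, so N^3- is the ion listed too late.

N^3-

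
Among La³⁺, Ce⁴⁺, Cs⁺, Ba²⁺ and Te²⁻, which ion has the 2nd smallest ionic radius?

La³⁺

Isoelectronic series (54 e⁻ each). Size is set by nuclear charge: more protons means a smaller ion. Ce⁴⁺ (Z=58), La³⁺ (Z=57), Ba²⁺ (Z=56), Cs⁺ (Z=55), Te²⁻ (Z=52).
So the order is Ce⁴⁺ < La³⁺ < Ba²⁺ < Cs⁺ < Te²⁻; the 2nd-smallest ion is La³⁺.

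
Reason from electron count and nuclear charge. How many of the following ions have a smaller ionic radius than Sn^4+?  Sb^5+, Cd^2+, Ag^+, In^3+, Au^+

Tabulating Z and e⁻: Sb^5+: 46 e⁻, Z=51, Sn^4+: 46 e⁻, Z=50, In^3+: 46 e⁻, Z=49, Cd^2+: 46 e⁻, Z=48, Ag^+: 46 e⁻, Z=47, Au^+: 78 e⁻, Z=79. Sb^5+ < Sn^4+ (both 46 e⁻, Z=51>50); Sn^4+ < In^3+ (both 46 e⁻, Z=50>49); In^3+ < Cd^2+ (isoelectronic, higher Z=49 is smaller); Cd^2+ < Ag^+ (both 46 e⁻, Z=48>47); Ag^+ < Au^+ (same group, period 5 vs 6).
Overall: Sb^5+ < Sn^4+ < In^3+ < Cd^2+ < Ag^+ < Au^+. Sn^4+ has 1 below it and 4 above. That's 1.

1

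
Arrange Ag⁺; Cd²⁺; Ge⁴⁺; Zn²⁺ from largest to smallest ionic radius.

Ag⁺ > Cd²⁺ > Zn²⁺ > Ge⁴⁺

First list Z and electron count for each: Ge⁴⁺ has 28 e⁻ (Z=32), Zn²⁺ has 28 e⁻ (Z=30), Cd²⁺ has 46 e⁻ (Z=48), Ag⁺ has 46 e⁻ (Z=47). Ge⁴⁺ < Zn²⁺ (isoelectronic, higher Z=32 is smaller); Zn²⁺ < Cd²⁺ (same group, 1 shell fewer); Cd²⁺ < Ag⁺ (both 46 e⁻, Z=48>47).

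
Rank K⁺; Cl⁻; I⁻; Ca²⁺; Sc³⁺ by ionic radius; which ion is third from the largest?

K⁺

Sc³⁺ has 18 e⁻ (Z=21), Ca²⁺ has 18 e⁻ (Z=20), K⁺ has 18 e⁻ (Z=19), Cl⁻ has 18 e⁻ (Z=17), I⁻ has 54 e⁻ (Z=53). Sc³⁺ < Ca²⁺ (both 18 e⁻, Z=21>20); Ca²⁺ < K⁺ (isoelectronic, higher Z=20 is smaller); K⁺ < Cl⁻ (isoelectronic, higher Z=19 is smaller); Cl⁻ < I⁻ (same group, period 3 vs 5).
Full ascending order: Sc³⁺ < Ca²⁺ < K⁺ < Cl⁻ < I⁻. Counting from the largest, position 3 is K⁺.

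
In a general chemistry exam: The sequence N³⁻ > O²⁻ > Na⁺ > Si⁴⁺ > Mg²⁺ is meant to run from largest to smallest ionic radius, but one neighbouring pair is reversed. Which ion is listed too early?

Check each adjacent pair. Si⁴⁺ and Mg²⁺ are reversed: both have 10 electrons but Z(Si)=14 > Z(Mg)=12, so Si⁴⁺ should be the smaller of the two. No other neighbouring pair contradicts the periodic trends, so Si⁴⁺ is the ion listed too early.

Si⁴⁺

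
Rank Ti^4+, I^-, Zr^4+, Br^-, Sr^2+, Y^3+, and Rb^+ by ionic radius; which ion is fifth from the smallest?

Rb^+

Ti^4+: 18 e⁻, Z=22, Zr^4+: 36 e⁻, Z=40, Y^3+: 36 e⁻, Z=39, Sr^2+: 36 e⁻, Z=38, Rb^+: 36 e⁻, Z=37, Br^-: 36 e⁻, Z=35, I^-: 54 e⁻, Z=53. Ti^4+ < Zr^4+ (same group, 1 shell fewer); Zr^4+ < Y^3+ (both 36 e⁻, Z=40>39); Y^3+ < Sr^2+ (both 36 e⁻, Z=39>38); Sr^2+ < Rb^+ (both 36 e⁻, Z=38>37); Rb^+ < Br^- (both 36 e⁻, Z=37>35); Br^- < I^- (same group, 1 shell fewer).
That gives Ti^4+ < Zr^4+ < Y^3+ < Sr^2+ < Rb^+ < Br^- < I^-. From the smallest end, number 5 is Rb^+.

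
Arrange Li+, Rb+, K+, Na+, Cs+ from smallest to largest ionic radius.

All are in the same group with charge +1. Radius grows down the group as n (the outermost shell) increases.

Li+ < Na+ < K+ < Rb+ < Cs+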